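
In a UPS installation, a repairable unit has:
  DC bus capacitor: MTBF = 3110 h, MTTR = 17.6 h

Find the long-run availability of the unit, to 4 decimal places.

A(DC bus capacitor) = MTBF/(MTBF+MTTR) = 3110/(3110+17.6) = 0.9944

0.9944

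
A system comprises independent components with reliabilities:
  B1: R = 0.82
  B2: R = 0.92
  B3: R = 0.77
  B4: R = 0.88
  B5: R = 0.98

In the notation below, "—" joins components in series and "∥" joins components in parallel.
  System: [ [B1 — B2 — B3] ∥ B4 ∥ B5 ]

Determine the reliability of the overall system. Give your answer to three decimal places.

0.999

Series (B1, B2, and B3): 0.82000 × 0.92000 × 0.77000 = 0.58089
Parallel ([0.58089], B4, and B5): 1 − (1 − 0.58089)(1 − 0.88000)(1 − 0.98000) = 0.999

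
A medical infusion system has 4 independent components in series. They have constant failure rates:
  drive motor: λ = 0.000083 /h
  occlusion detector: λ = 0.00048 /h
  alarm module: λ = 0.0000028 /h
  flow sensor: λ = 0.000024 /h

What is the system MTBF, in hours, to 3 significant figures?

1700

Series of exponential components: λ_sys = Σ λ_i
λ_sys = 0.000083 + 0.00048 + 0.0000028 + 0.000024 = 5.8980e-04 /h
MTBF = 1 / λ_sys = 1700 h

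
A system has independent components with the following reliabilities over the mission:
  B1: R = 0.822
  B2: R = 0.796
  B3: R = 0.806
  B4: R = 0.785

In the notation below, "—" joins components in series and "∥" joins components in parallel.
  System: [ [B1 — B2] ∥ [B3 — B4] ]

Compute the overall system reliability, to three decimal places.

Series (B1 and B2): 0.82200 × 0.79600 = 0.65431
Series (B3 and B4): 0.80600 × 0.78500 = 0.63271
Parallel ([0.65431] and [0.63271]): 1 − (1 − 0.65431)(1 − 0.63271) = 0.873

0.873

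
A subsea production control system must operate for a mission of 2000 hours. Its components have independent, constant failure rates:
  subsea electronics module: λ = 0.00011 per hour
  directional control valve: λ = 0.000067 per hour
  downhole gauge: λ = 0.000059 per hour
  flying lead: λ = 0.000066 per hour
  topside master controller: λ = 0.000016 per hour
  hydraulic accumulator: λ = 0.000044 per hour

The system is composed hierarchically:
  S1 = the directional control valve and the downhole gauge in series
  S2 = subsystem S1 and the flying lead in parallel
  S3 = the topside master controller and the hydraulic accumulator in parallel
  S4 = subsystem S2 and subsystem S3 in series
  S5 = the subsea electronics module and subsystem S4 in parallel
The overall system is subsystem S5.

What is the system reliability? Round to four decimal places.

R(subsea electronics module) = exp(−0.00011 × 2000) = 0.802519
R(directional control valve) = exp(−0.000067 × 2000) = 0.874590
R(downhole gauge) = exp(−0.000059 × 2000) = 0.888696
R(flying lead) = exp(−0.000066 × 2000) = 0.876341
R(topside master controller) = exp(−0.000016 × 2000) = 0.968507
R(hydraulic accumulator) = exp(−0.000044 × 2000) = 0.915761
Series (directional control valve and downhole gauge): 0.874590 × 0.888696 = 0.777245
Parallel ([0.777245] and flying lead): 1 − (1 − 0.777245)(1 − 0.876341) = 0.972454
Parallel (topside master controller and hydraulic accumulator): 1 − (1 − 0.968507)(1 − 0.915761) = 0.997347
Series ([0.972454] and [0.997347]): 0.972454 × 0.997347 = 0.969874
Parallel (subsea electronics module and [0.969874]): 1 − (1 − 0.802519)(1 − 0.969874) = 0.9941

0.9941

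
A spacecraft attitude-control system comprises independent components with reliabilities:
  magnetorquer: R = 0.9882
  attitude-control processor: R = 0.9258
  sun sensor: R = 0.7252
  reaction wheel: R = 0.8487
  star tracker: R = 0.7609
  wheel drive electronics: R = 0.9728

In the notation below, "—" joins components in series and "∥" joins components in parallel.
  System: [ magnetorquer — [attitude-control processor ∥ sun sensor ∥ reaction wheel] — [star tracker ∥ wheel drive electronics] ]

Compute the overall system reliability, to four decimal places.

0.9787

Parallel (attitude-control processor, sun sensor, and reaction wheel): 1 − (1 − 0.925800)(1 − 0.725200)(1 − 0.848700) = 0.996915
Parallel (star tracker and wheel drive electronics): 1 − (1 − 0.760900)(1 − 0.972800) = 0.993496
Series (magnetorquer, [0.996915], and [0.993496]): 0.988200 × 0.996915 × 0.993496 = 0.9787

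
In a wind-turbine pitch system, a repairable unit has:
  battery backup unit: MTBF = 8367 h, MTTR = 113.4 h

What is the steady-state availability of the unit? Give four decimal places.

0.9866

A(battery backup unit) = MTBF/(MTBF+MTTR) = 8367/(8367+113.4) = 0.9866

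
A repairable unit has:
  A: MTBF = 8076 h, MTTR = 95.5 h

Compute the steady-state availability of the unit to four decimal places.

A(A) = MTBF/(MTBF+MTTR) = 8076/(8076+95.5) = 0.9883

0.9883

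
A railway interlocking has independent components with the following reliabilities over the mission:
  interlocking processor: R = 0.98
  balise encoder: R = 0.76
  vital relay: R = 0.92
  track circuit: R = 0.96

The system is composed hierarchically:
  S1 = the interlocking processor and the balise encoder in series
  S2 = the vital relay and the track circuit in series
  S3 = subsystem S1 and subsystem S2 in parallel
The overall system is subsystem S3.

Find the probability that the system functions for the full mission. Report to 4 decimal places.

Series (interlocking processor and balise encoder): 0.980000 × 0.760000 = 0.744800
Series (vital relay and track circuit): 0.920000 × 0.960000 = 0.883200
Parallel ([0.744800] and [0.883200]): 1 − (1 − 0.744800)(1 − 0.883200) = 0.9702

0.9702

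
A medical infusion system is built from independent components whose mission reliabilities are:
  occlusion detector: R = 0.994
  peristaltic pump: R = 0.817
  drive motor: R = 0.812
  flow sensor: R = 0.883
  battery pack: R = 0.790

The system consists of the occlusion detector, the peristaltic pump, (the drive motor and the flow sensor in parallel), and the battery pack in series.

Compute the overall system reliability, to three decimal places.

Parallel (drive motor and flow sensor): 1 − (1 − 0.81200)(1 − 0.88300) = 0.97800
Series (occlusion detector, peristaltic pump, [0.97800], and battery pack): 0.99400 × 0.81700 × 0.97800 × 0.79000 = 0.627

0.627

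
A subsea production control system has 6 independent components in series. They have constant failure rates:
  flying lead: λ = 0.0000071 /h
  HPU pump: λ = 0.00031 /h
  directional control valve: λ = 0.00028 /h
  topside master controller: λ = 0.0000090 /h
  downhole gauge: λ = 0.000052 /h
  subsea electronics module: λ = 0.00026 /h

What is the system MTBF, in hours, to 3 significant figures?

Series of exponential components: λ_sys = Σ λ_i
λ_sys = 0.0000071 + 0.00031 + 0.00028 + 0.0000090 + 0.000052 + 0.00026 = 9.1810e-04 /h
MTBF = 1 / λ_sys = 1090 h

1090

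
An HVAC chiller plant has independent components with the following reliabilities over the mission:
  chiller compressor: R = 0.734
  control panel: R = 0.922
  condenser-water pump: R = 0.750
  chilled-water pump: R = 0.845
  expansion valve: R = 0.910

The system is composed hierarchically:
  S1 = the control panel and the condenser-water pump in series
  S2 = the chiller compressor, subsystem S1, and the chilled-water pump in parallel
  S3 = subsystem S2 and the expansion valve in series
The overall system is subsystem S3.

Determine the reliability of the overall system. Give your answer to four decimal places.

0.8984

Series (control panel and condenser-water pump): 0.922000 × 0.750000 = 0.691500
Parallel (chiller compressor, [0.691500], and chilled-water pump): 1 − (1 − 0.734000)(1 − 0.691500)(1 − 0.845000) = 0.987281
Series ([0.987281] and expansion valve): 0.987281 × 0.910000 = 0.8984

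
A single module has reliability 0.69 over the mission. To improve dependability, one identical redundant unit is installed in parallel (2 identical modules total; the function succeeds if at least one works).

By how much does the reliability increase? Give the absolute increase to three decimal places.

R_before = 0.69
R_after = 1 − (1 − 0.69)^2 = 0.904
ΔR = 0.904 − 0.69 = 0.214

0.214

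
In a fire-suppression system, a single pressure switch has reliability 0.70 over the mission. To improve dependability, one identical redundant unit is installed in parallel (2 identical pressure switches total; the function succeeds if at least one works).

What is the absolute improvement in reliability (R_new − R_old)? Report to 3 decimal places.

R_before = 0.70
R_after = 1 − (1 − 0.70)^2 = 0.910
ΔR = 0.910 − 0.70 = 0.210

0.210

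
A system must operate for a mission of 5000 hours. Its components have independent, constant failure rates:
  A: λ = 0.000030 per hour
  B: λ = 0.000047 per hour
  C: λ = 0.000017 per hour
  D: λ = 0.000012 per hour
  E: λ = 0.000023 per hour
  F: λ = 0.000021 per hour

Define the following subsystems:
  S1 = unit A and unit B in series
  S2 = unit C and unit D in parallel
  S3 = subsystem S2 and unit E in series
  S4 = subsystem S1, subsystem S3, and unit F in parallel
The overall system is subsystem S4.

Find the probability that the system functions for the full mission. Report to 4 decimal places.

R(A) = exp(−0.000030 × 5000) = 0.860708
R(B) = exp(−0.000047 × 5000) = 0.790571
R(C) = exp(−0.000017 × 5000) = 0.918512
R(D) = exp(−0.000012 × 5000) = 0.941765
R(E) = exp(−0.000023 × 5000) = 0.891366
R(F) = exp(−0.000021 × 5000) = 0.900325
Series (A and B): 0.860708 × 0.790571 = 0.680451
Parallel (C and D): 1 − (1 − 0.918512)(1 − 0.941765) = 0.995255
Series ([0.995255] and E): 0.995255 × 0.891366 = 0.887136
Parallel ([0.680451], [0.887136], and F): 1 − (1 − 0.680451)(1 − 0.887136)(1 − 0.900325) = 0.9964

0.9964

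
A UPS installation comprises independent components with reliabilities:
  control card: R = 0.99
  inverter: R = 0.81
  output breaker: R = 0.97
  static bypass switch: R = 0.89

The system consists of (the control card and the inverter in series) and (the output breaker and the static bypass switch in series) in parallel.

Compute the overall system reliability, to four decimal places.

Series (control card and inverter): 0.990000 × 0.810000 = 0.801900
Series (output breaker and static bypass switch): 0.970000 × 0.890000 = 0.863300
Parallel ([0.801900] and [0.863300]): 1 − (1 − 0.801900)(1 − 0.863300) = 0.9729

0.9729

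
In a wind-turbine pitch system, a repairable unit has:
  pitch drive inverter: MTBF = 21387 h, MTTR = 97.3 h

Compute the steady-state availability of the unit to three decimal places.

A(pitch drive inverter) = MTBF/(MTBF+MTTR) = 21387/(21387+97.3) = 0.995

0.995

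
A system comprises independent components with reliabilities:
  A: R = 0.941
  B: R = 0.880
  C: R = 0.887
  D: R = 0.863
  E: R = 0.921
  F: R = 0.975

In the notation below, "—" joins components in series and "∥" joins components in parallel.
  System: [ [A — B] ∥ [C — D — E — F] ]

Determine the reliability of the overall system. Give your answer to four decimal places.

Series (A and B): 0.941000 × 0.880000 = 0.828080
Series (C, D, E, and F): 0.887000 × 0.863000 × 0.921000 × 0.975000 = 0.687383
Parallel ([0.828080] and [0.687383]): 1 − (1 − 0.828080)(1 − 0.687383) = 0.9463

0.9463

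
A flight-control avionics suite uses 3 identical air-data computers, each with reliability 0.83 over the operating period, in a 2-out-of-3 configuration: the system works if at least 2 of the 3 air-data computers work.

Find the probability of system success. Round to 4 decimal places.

0.9231

R = Σ_{i=2}^{3} C(3,i) p^i (1−p)^{3−i} with p = 0.83
C(3,2)·0.83^2·0.17^1 = 0.351339
C(3,3)·0.83^3·0.17^0 = 0.571787
Sum = 0.9231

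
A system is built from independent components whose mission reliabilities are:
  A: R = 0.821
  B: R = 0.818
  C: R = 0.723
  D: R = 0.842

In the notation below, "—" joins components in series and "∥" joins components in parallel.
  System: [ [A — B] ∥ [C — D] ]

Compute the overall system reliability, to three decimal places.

0.872

Series (A and B): 0.82100 × 0.81800 = 0.67158
Series (C and D): 0.72300 × 0.84200 = 0.60877
Parallel ([0.67158] and [0.60877]): 1 − (1 − 0.67158)(1 − 0.60877) = 0.872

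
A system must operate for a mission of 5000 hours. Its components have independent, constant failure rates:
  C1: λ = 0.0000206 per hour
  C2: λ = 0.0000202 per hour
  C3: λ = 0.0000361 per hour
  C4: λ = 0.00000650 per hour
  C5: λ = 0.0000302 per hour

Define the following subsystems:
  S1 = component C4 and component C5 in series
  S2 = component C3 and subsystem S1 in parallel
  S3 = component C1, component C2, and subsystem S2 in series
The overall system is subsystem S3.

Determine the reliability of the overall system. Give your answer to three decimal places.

R(C1) = exp(−0.0000206 × 5000) = 0.90213
R(C2) = exp(−0.0000202 × 5000) = 0.90393
R(C3) = exp(−0.0000361 × 5000) = 0.83485
R(C4) = exp(−0.00000650 × 5000) = 0.96802
R(C5) = exp(−0.0000302 × 5000) = 0.85985
Series (C4 and C5): 0.96802 × 0.85985 = 0.83235
Parallel (C3 and [0.83235]): 1 − (1 − 0.83485)(1 − 0.83235) = 0.97231
Series (C1, C2, and [0.97231]): 0.90213 × 0.90393 × 0.97231 = 0.793

0.793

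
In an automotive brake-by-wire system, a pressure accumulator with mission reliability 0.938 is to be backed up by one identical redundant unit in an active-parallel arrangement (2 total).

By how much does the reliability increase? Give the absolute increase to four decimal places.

R_before = 0.938
R_after = 1 − (1 − 0.938)^2 = 0.9962
ΔR = 0.9962 − 0.938 = 0.0582

0.0582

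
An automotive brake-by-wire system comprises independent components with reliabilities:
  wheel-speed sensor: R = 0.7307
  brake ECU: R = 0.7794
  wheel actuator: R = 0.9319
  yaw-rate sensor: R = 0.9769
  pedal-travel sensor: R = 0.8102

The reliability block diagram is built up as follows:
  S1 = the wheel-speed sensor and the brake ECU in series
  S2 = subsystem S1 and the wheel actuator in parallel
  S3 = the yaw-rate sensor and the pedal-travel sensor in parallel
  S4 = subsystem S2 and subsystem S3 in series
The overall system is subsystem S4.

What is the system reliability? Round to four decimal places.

Series (wheel-speed sensor and brake ECU): 0.730700 × 0.779400 = 0.569508
Parallel ([0.569508] and wheel actuator): 1 − (1 − 0.569508)(1 − 0.931900) = 0.970683
Parallel (yaw-rate sensor and pedal-travel sensor): 1 − (1 − 0.976900)(1 − 0.810200) = 0.995616
Series ([0.970683] and [0.995616]): 0.970683 × 0.995616 = 0.9664

0.9664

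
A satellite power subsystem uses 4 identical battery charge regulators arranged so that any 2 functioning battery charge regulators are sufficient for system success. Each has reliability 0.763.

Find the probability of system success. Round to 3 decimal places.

0.956

R = Σ_{i=2}^{4} C(4,i) p^i (1−p)^{4−i} with p = 0.763
C(4,2)·0.763^2·0.237^2 = 0.19620
C(4,3)·0.763^3·0.237^1 = 0.42110
C(4,4)·0.763^4·0.237^0 = 0.33892
Sum = 0.956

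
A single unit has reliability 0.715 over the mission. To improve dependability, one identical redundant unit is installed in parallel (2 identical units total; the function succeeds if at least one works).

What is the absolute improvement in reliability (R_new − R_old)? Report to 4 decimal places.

0.2038

R_before = 0.715
R_after = 1 − (1 − 0.715)^2 = 0.9188
ΔR = 0.9188 − 0.715 = 0.2038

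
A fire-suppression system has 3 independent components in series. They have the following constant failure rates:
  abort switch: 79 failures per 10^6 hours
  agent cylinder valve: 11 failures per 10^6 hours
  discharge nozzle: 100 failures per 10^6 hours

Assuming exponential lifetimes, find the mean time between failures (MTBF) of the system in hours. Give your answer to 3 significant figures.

5260

Series of exponential components: λ_sys = Σ λ_i
λ_sys = 0.000079 + 0.000011 + 0.00010 = 1.9000e-04 /h
MTBF = 1 / λ_sys = 5260 h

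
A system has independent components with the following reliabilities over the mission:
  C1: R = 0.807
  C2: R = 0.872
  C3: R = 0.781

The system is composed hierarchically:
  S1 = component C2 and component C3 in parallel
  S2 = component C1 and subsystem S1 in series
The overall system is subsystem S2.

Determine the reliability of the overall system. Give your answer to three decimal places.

0.784

Parallel (C2 and C3): 1 − (1 − 0.87200)(1 − 0.78100) = 0.97197
Series (C1 and [0.97197]): 0.80700 × 0.97197 = 0.784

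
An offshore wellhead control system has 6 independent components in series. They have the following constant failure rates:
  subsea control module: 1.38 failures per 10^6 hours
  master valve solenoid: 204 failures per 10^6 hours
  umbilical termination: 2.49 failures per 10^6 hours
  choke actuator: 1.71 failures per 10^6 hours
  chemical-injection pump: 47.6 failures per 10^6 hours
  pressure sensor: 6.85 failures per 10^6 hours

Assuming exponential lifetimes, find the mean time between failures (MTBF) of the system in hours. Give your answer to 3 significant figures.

Series of exponential components: λ_sys = Σ λ_i
λ_sys = 0.00000138 + 0.000204 + 0.00000249 + 0.00000171 + 0.0000476 + 0.00000685 = 2.6403e-04 /h
MTBF = 1 / λ_sys = 3790 h

3790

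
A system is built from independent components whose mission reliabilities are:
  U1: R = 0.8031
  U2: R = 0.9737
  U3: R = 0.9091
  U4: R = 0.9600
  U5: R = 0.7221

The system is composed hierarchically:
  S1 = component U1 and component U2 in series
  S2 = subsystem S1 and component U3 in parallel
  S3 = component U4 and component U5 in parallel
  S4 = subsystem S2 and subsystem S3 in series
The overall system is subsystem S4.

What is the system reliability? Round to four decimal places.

0.9693

Series (U1 and U2): 0.803100 × 0.973700 = 0.781978
Parallel ([0.781978] and U3): 1 − (1 − 0.781978)(1 − 0.909100) = 0.980182
Parallel (U4 and U5): 1 − (1 − 0.960000)(1 − 0.722100) = 0.988884
Series ([0.980182] and [0.988884]): 0.980182 × 0.988884 = 0.9693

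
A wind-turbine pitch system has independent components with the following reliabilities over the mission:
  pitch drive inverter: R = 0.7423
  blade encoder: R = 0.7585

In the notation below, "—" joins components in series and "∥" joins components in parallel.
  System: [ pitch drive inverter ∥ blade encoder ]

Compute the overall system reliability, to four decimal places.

0.9378

Parallel (pitch drive inverter and blade encoder): 1 − (1 − 0.742300)(1 − 0.758500) = 0.9378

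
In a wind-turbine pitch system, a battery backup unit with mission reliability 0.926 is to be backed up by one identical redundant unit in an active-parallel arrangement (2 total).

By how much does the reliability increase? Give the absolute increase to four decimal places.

R_before = 0.926
R_after = 1 − (1 − 0.926)^2 = 0.9945
ΔR = 0.9945 − 0.926 = 0.0685

0.0685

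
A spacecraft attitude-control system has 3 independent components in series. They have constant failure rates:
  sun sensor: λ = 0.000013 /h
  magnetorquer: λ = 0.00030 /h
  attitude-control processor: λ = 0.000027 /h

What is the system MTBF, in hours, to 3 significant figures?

Series of exponential components: λ_sys = Σ λ_i
λ_sys = 0.000013 + 0.00030 + 0.000027 = 3.4000e-04 /h
MTBF = 1 / λ_sys = 2940 h

2940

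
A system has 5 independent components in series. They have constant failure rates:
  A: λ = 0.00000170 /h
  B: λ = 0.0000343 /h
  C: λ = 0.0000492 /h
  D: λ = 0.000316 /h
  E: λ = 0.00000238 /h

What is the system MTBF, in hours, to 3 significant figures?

2480

Series of exponential components: λ_sys = Σ λ_i
λ_sys = 0.00000170 + 0.0000343 + 0.0000492 + 0.000316 + 0.00000238 = 4.0358e-04 /h
MTBF = 1 / λ_sys = 2480 h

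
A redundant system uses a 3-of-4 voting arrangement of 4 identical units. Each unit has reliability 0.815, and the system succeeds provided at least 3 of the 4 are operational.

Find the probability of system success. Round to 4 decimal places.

0.8418

R = Σ_{i=3}^{4} C(4,i) p^i (1−p)^{4−i} with p = 0.815
C(4,3)·0.815^3·0.185^1 = 0.400594
C(4,4)·0.815^4·0.185^0 = 0.441195
Sum = 0.8418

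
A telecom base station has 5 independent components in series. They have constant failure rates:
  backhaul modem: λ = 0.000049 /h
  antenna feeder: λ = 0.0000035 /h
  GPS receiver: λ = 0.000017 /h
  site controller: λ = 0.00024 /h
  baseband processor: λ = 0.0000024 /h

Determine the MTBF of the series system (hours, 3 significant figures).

Series of exponential components: λ_sys = Σ λ_i
λ_sys = 0.000049 + 0.0000035 + 0.000017 + 0.00024 + 0.0000024 = 3.1190e-04 /h
MTBF = 1 / λ_sys = 3210 h

3210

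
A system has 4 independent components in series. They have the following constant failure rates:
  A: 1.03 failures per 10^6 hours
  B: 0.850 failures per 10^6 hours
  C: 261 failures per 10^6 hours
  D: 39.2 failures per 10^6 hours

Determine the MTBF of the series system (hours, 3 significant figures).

3310

Series of exponential components: λ_sys = Σ λ_i
λ_sys = 0.00000103 + 0.000000850 + 0.000261 + 0.0000392 = 3.0208e-04 /h
MTBF = 1 / λ_sys = 3310 h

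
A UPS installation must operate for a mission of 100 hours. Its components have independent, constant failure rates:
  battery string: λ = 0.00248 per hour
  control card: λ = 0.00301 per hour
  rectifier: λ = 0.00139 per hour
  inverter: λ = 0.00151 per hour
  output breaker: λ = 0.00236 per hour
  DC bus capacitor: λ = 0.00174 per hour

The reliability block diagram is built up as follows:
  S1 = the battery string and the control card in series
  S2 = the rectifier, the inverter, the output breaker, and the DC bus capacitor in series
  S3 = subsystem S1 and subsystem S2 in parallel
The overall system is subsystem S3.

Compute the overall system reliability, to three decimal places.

R(battery string) = exp(−0.00248 × 100) = 0.78036
R(control card) = exp(−0.00301 × 100) = 0.74008
R(rectifier) = exp(−0.00139 × 100) = 0.87023
R(inverter) = exp(−0.00151 × 100) = 0.85985
R(output breaker) = exp(−0.00236 × 100) = 0.78978
R(DC bus capacitor) = exp(−0.00174 × 100) = 0.84030
Series (battery string and control card): 0.78036 × 0.74008 = 0.57753
Series (rectifier, inverter, output breaker, and DC bus capacitor): 0.87023 × 0.85985 × 0.78978 × 0.84030 = 0.49659
Parallel ([0.57753] and [0.49659]): 1 − (1 − 0.57753)(1 − 0.49659) = 0.787

0.787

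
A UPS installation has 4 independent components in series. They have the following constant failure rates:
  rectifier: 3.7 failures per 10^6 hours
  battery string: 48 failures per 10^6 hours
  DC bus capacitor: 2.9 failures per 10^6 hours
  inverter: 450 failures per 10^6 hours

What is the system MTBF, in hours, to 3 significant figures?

Series of exponential components: λ_sys = Σ λ_i
λ_sys = 0.0000037 + 0.000048 + 0.0000029 + 0.00045 = 5.0460e-04 /h
MTBF = 1 / λ_sys = 1980 h

1980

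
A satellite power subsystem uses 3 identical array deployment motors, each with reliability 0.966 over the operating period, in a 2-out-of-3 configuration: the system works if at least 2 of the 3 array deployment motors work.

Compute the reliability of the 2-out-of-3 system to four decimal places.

R = Σ_{i=2}^{3} C(3,i) p^i (1−p)^{3−i} with p = 0.966
C(3,2)·0.966^2·0.034^1 = 0.095182
C(3,3)·0.966^3·0.034^0 = 0.901429
Sum = 0.9966

0.9966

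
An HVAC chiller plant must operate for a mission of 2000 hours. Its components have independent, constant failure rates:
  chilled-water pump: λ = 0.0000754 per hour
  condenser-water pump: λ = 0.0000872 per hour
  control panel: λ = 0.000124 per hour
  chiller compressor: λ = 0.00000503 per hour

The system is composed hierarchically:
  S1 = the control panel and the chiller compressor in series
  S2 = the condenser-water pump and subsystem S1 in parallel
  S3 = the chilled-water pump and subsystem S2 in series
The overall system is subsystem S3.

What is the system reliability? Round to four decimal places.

0.8287

R(chilled-water pump) = exp(−0.0000754 × 2000) = 0.860020
R(condenser-water pump) = exp(−0.0000872 × 2000) = 0.839961
R(control panel) = exp(−0.000124 × 2000) = 0.780360
R(chiller compressor) = exp(−0.00000503 × 2000) = 0.989990
Series (control panel and chiller compressor): 0.780360 × 0.989990 = 0.772549
Parallel (condenser-water pump and [0.772549]): 1 − (1 − 0.839961)(1 − 0.772549) = 0.963599
Series (chilled-water pump and [0.963599]): 0.860020 × 0.963599 = 0.8287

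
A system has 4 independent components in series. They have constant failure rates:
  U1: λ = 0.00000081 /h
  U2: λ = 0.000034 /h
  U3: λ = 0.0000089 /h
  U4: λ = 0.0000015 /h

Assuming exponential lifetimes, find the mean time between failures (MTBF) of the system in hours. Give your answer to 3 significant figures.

22100

Series of exponential components: λ_sys = Σ λ_i
λ_sys = 0.00000081 + 0.000034 + 0.0000089 + 0.0000015 = 4.5210e-05 /h
MTBF = 1 / λ_sys = 22100 h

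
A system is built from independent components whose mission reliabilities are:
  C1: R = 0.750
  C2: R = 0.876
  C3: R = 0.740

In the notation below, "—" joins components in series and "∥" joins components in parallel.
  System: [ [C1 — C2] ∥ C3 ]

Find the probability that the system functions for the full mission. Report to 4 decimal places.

0.9108

Series (C1 and C2): 0.750000 × 0.876000 = 0.657000
Parallel ([0.657000] and C3): 1 − (1 − 0.657000)(1 − 0.740000) = 0.9108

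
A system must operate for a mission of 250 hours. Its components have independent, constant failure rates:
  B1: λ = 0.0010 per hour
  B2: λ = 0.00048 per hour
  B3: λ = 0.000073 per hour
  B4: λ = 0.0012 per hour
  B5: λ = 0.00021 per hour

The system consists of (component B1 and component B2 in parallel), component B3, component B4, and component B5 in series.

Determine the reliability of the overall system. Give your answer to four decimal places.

R(B1) = exp(−0.0010 × 250) = 0.778801
R(B2) = exp(−0.00048 × 250) = 0.886920
R(B3) = exp(−0.000073 × 250) = 0.981916
R(B4) = exp(−0.0012 × 250) = 0.740818
R(B5) = exp(−0.00021 × 250) = 0.948854
Parallel (B1 and B2): 1 − (1 − 0.778801)(1 − 0.886920) = 0.974987
Series ([0.974987], B3, B4, and B5): 0.974987 × 0.981916 × 0.740818 × 0.948854 = 0.6730

0.6730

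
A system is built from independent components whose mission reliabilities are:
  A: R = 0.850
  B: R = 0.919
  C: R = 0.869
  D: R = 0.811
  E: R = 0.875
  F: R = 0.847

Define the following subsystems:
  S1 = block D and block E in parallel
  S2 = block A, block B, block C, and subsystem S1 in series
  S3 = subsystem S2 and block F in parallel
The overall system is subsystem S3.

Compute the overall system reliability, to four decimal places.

0.9484

Parallel (D and E): 1 − (1 − 0.811000)(1 − 0.875000) = 0.976375
Series (A, B, C, and [0.976375]): 0.850000 × 0.919000 × 0.869000 × 0.976375 = 0.662782
Parallel ([0.662782] and F): 1 − (1 − 0.662782)(1 − 0.847000) = 0.9484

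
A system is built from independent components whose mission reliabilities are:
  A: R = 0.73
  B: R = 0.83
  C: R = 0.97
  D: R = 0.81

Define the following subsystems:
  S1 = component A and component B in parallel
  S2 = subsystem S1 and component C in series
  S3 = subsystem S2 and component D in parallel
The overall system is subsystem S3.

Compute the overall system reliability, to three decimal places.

Parallel (A and B): 1 − (1 − 0.73000)(1 − 0.83000) = 0.95410
Series ([0.95410] and C): 0.95410 × 0.97000 = 0.92548
Parallel ([0.92548] and D): 1 − (1 − 0.92548)(1 − 0.81000) = 0.986

0.986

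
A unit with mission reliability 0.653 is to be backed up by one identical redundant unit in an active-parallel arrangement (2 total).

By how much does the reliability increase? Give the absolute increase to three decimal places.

0.227

R_before = 0.653
R_after = 1 − (1 − 0.653)^2 = 0.880
ΔR = 0.880 − 0.653 = 0.227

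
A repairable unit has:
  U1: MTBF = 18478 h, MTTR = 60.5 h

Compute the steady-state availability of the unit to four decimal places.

A(U1) = MTBF/(MTBF+MTTR) = 18478/(18478+60.5) = 0.9967

0.9967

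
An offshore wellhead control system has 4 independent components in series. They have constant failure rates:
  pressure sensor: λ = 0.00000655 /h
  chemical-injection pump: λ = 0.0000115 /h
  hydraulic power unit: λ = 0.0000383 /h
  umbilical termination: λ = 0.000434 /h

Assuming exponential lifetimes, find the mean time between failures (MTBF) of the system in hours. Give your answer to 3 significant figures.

Series of exponential components: λ_sys = Σ λ_i
λ_sys = 0.00000655 + 0.0000115 + 0.0000383 + 0.000434 = 4.9035e-04 /h
MTBF = 1 / λ_sys = 2040 h

2040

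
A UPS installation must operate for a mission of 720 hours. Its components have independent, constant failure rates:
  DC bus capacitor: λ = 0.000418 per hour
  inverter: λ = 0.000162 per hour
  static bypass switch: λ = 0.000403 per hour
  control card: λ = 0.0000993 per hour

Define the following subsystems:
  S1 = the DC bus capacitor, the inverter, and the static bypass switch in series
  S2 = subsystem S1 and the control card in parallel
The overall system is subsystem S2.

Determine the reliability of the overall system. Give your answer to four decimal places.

R(DC bus capacitor) = exp(−0.000418 × 720) = 0.740107
R(inverter) = exp(−0.000162 × 720) = 0.889906
R(static bypass switch) = exp(−0.000403 × 720) = 0.748144
R(control card) = exp(−0.0000993 × 720) = 0.931000
Series (DC bus capacitor, inverter, and static bypass switch): 0.740107 × 0.889906 × 0.748144 = 0.492747
Parallel ([0.492747] and control card): 1 − (1 − 0.492747)(1 − 0.931000) = 0.9650

0.9650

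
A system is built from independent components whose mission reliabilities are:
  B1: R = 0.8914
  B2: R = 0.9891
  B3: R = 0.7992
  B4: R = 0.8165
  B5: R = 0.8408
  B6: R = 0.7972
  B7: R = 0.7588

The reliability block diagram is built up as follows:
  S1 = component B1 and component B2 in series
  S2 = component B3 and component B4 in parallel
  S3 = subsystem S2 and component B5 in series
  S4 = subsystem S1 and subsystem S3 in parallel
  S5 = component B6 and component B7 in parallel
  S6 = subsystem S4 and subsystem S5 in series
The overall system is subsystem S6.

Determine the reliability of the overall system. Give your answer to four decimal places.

0.9297

Series (B1 and B2): 0.891400 × 0.989100 = 0.881684
Parallel (B3 and B4): 1 − (1 − 0.799200)(1 − 0.816500) = 0.963153
Series ([0.963153] and B5): 0.963153 × 0.840800 = 0.809819
Parallel ([0.881684] and [0.809819]): 1 − (1 − 0.881684)(1 − 0.809819) = 0.977499
Parallel (B6 and B7): 1 − (1 − 0.797200)(1 − 0.758800) = 0.951085
Series ([0.977499] and [0.951085]): 0.977499 × 0.951085 = 0.9297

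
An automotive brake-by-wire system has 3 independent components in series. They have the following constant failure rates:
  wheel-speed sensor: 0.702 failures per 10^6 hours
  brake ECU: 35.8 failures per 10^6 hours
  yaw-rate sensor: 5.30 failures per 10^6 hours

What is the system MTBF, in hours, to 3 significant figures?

23900

Series of exponential components: λ_sys = Σ λ_i
λ_sys = 0.000000702 + 0.0000358 + 0.00000530 = 4.1802e-05 /h
MTBF = 1 / λ_sys = 23900 h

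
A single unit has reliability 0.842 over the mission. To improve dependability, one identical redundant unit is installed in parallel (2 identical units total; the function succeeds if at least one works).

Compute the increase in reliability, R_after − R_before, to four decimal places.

0.1330

R_before = 0.842
R_after = 1 − (1 − 0.842)^2 = 0.9750
ΔR = 0.9750 − 0.842 = 0.1330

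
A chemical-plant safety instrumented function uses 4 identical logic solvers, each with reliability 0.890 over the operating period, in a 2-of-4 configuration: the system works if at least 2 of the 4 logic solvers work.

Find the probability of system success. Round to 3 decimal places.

R = Σ_{i=2}^{4} C(4,i) p^i (1−p)^{4−i} with p = 0.890
C(4,2)·0.890^2·0.110^2 = 0.05751
C(4,3)·0.890^3·0.110^1 = 0.31019
C(4,4)·0.890^4·0.110^0 = 0.62742
Sum = 0.995

0.995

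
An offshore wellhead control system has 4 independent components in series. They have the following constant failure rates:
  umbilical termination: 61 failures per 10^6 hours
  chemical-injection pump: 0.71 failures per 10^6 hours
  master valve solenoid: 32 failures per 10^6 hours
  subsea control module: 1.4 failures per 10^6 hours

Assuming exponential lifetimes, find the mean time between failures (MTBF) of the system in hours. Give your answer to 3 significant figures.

10500

Series of exponential components: λ_sys = Σ λ_i
λ_sys = 0.000061 + 0.00000071 + 0.000032 + 0.0000014 = 9.5110e-05 /h
MTBF = 1 / λ_sys = 10500 h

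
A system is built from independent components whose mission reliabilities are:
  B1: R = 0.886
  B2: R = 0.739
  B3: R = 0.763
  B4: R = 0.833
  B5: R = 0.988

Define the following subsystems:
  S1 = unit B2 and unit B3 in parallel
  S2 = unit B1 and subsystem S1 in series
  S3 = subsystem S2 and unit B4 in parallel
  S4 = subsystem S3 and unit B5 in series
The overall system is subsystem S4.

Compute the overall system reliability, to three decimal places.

0.960

Parallel (B2 and B3): 1 − (1 − 0.73900)(1 − 0.76300) = 0.93814
Series (B1 and [0.93814]): 0.88600 × 0.93814 = 0.83119
Parallel ([0.83119] and B4): 1 − (1 − 0.83119)(1 − 0.83300) = 0.97181
Series ([0.97181] and B5): 0.97181 × 0.98800 = 0.960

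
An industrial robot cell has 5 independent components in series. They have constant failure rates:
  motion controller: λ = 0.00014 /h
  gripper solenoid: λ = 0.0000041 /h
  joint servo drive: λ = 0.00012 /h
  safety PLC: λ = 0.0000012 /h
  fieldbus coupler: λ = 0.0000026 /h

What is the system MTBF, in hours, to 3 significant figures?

3730

Series of exponential components: λ_sys = Σ λ_i
λ_sys = 0.00014 + 0.0000041 + 0.00012 + 0.0000012 + 0.0000026 = 2.6790e-04 /h
MTBF = 1 / λ_sys = 3730 h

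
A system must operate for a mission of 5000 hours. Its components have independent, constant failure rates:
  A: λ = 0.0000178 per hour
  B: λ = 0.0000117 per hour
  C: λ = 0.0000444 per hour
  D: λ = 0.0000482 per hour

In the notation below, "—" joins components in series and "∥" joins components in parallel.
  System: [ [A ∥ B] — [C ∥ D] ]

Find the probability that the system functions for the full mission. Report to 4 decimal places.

R(A) = exp(−0.0000178 × 5000) = 0.914846
R(B) = exp(−0.0000117 × 5000) = 0.943178
R(C) = exp(−0.0000444 × 5000) = 0.800915
R(D) = exp(−0.0000482 × 5000) = 0.785842
Parallel (A and B): 1 − (1 − 0.914846)(1 − 0.943178) = 0.995161
Parallel (C and D): 1 − (1 − 0.800915)(1 − 0.785842) = 0.957364
Series ([0.995161] and [0.957364]): 0.995161 × 0.957364 = 0.9527

0.9527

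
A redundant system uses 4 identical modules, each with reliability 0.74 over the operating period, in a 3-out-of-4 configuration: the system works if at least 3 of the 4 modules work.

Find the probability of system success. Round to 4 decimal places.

0.7213

R = Σ_{i=3}^{4} C(4,i) p^i (1−p)^{4−i} with p = 0.74
C(4,3)·0.74^3·0.26^1 = 0.421433
C(4,4)·0.74^4·0.26^0 = 0.299866
Sum = 0.7213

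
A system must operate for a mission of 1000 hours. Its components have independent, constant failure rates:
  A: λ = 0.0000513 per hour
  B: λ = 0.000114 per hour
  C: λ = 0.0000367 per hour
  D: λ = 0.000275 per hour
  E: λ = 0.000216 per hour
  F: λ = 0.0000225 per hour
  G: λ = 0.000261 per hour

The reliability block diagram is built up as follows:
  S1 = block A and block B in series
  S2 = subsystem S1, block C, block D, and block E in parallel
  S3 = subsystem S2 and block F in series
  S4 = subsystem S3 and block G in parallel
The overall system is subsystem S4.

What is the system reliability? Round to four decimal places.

0.9948

R(A) = exp(−0.0000513 × 1000) = 0.949994
R(B) = exp(−0.000114 × 1000) = 0.892258
R(C) = exp(−0.0000367 × 1000) = 0.963965
R(D) = exp(−0.000275 × 1000) = 0.759572
R(E) = exp(−0.000216 × 1000) = 0.805735
R(F) = exp(−0.0000225 × 1000) = 0.977751
R(G) = exp(−0.000261 × 1000) = 0.770281
Series (A and B): 0.949994 × 0.892258 = 0.847640
Parallel ([0.847640], C, D, and E): 1 − (1 − 0.847640)(1 − 0.963965)(1 − 0.759572)(1 − 0.805735) = 0.999744
Series ([0.999744] and F): 0.999744 × 0.977751 = 0.977501
Parallel ([0.977501] and G): 1 − (1 − 0.977501)(1 − 0.770281) = 0.9948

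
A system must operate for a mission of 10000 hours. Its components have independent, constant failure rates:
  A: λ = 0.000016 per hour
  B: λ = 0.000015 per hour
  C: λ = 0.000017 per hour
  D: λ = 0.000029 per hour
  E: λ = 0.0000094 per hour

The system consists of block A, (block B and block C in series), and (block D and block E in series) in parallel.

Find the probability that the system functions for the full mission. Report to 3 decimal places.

R(A) = exp(−0.000016 × 10000) = 0.85214
R(B) = exp(−0.000015 × 10000) = 0.86071
R(C) = exp(−0.000017 × 10000) = 0.84366
R(D) = exp(−0.000029 × 10000) = 0.74826
R(E) = exp(−0.0000094 × 10000) = 0.91028
Series (B and C): 0.86071 × 0.84366 = 0.72615
Series (D and E): 0.74826 × 0.91028 = 0.68113
Parallel (A, [0.72615], and [0.68113]): 1 − (1 − 0.85214)(1 − 0.72615)(1 − 0.68113) = 0.987

0.987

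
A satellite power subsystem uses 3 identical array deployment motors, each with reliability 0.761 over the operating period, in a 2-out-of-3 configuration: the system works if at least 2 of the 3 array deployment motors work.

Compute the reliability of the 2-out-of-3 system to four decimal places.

0.8559

R = Σ_{i=2}^{3} C(3,i) p^i (1−p)^{3−i} with p = 0.761
C(3,2)·0.761^2·0.239^1 = 0.415230
C(3,3)·0.761^3·0.239^0 = 0.440711
Sum = 0.8559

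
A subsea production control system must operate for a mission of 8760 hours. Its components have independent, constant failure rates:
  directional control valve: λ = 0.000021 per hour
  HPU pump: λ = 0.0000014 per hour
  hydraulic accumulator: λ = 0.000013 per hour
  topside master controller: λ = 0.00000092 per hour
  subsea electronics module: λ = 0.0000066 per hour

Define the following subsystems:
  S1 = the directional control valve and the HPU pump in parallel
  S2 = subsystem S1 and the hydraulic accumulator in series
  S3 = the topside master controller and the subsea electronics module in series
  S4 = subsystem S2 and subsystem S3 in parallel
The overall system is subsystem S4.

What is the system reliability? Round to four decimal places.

R(directional control valve) = exp(−0.000021 × 8760) = 0.831969
R(HPU pump) = exp(−0.0000014 × 8760) = 0.987811
R(hydraulic accumulator) = exp(−0.000013 × 8760) = 0.892365
R(topside master controller) = exp(−0.00000092 × 8760) = 0.991973
R(subsea electronics module) = exp(−0.0000066 × 8760) = 0.943824
Parallel (directional control valve and HPU pump): 1 − (1 − 0.831969)(1 − 0.987811) = 0.997952
Series ([0.997952] and hydraulic accumulator): 0.997952 × 0.892365 = 0.890537
Series (topside master controller and subsea electronics module): 0.991973 × 0.943824 = 0.936248
Parallel ([0.890537] and [0.936248]): 1 − (1 − 0.890537)(1 − 0.936248) = 0.9930

0.9930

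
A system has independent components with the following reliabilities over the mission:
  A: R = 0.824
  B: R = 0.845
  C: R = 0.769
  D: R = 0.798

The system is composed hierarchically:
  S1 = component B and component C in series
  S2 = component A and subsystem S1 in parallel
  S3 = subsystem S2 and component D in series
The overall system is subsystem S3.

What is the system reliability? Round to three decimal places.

Series (B and C): 0.84500 × 0.76900 = 0.64981
Parallel (A and [0.64981]): 1 − (1 − 0.82400)(1 − 0.64981) = 0.93837
Series ([0.93837] and D): 0.93837 × 0.79800 = 0.749

0.749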